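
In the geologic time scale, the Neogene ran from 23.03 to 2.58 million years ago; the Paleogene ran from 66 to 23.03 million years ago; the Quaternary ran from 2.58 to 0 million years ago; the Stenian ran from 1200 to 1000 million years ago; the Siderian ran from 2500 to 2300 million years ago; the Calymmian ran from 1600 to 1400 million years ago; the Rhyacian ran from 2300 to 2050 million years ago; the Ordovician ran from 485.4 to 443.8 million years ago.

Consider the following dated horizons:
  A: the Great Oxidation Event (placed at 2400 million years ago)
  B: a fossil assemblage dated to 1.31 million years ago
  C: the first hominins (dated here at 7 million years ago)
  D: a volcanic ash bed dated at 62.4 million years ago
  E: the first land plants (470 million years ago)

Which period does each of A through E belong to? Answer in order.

A — Siderian; B — Quaternary; C — Neogene; D — Paleogene; E — Ordovician

Match each age against the start–end ranges in the excerpt: A = 2400 Ma → Siderian (2500–2300); B = 1.31 Ma → Quaternary (2.58–0); C = 7 Ma → Neogene (23.03–2.58); D = 62.4 Ma → Paleogene (66–23.03); E = 470 Ma → Ordovician (485.4–443.8).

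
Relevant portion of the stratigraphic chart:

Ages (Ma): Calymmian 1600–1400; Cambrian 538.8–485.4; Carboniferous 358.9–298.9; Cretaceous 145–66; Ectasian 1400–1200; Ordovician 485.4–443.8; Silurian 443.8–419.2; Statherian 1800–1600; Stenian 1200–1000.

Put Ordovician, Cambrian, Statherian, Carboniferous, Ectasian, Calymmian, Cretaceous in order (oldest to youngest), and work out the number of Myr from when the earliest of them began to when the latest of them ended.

Statherian → Calymmian → Ectasian → Cambrian → Ordovician → Carboniferous → Cretaceous; total span 1734 Myr

From the excerpt: Ordovician 485.4–443.8; Cambrian 538.8–485.4; Statherian 1800–1600; Carboniferous 358.9–298.9; Ectasian 1400–1200; Calymmian 1600–1400; Cretaceous 145–66 (Ma).
Larger Ma is earlier, so the oldest is Statherian and the youngest is Cretaceous; oldest to youngest: Statherian, Calymmian, Ectasian, Cambrian, Ordovician, Carboniferous, Cretaceous.
Oldest start 1800 minus youngest end 66 gives 1734 Myr overall.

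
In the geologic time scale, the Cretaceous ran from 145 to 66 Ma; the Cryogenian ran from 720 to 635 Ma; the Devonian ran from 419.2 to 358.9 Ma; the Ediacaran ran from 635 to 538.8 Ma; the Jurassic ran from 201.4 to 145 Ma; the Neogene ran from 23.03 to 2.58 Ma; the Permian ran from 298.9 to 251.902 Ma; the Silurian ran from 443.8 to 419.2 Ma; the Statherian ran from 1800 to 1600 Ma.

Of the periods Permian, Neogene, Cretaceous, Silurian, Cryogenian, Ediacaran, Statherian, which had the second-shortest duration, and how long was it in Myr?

Silurian, 24.6 million years

Start − end for each: Permian 298.9 − 251.902 = 46.998; Neogene 23.03 − 2.58 = 20.45; Cretaceous 145 − 66 = 79; Silurian 443.8 − 419.2 = 24.6; Cryogenian 720 − 635 = 85; Ediacaran 635 − 538.8 = 96.2; Statherian 1800 − 1600 = 200.
Ranking these from shortest: Neogene < Silurian < Permian < Cretaceous < Cryogenian < Ediacaran < Statherian.
Position 2 in that ranking is Silurian, which lasted 24.6 Myr.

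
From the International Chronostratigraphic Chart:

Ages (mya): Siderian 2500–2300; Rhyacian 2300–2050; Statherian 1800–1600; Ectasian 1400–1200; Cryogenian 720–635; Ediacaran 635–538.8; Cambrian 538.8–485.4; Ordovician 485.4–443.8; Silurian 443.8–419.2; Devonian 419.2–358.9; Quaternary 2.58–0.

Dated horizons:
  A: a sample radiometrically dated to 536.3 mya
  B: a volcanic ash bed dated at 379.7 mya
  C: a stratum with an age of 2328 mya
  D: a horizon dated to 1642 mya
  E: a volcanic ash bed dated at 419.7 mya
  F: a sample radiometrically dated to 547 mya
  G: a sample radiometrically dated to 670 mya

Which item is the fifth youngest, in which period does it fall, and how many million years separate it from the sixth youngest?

G, in the Cryogenian; 972 million years to D

Smaller Ma means younger, so youngest first: B 379.7 < E 419.7 < A 536.3 < F 547 < G 670 < D 1642 < C 2328.
Counting 5 along gives G (670 Ma); the excerpt puts that inside the Cryogenian, 720–635 Ma.
Next in line is D (1642 Ma), and 1642 − 670 = 972 Myr.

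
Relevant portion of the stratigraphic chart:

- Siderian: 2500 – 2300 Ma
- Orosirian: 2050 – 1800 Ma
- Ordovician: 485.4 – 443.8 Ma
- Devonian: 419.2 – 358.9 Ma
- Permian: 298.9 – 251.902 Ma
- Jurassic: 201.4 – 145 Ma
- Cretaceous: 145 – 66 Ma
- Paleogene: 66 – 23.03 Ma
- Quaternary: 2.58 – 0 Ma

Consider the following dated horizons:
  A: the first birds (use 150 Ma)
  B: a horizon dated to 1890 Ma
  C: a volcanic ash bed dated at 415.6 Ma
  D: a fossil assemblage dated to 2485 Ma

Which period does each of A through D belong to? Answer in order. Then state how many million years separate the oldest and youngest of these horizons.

A — Jurassic; B — Orosirian; C — Devonian; D — Siderian; span 2335 million years

A: 150 Ma lies in 201.4–145 Ma, so Jurassic.
B: 1890 Ma lies in 2050–1800 Ma, so Orosirian.
C: 415.6 Ma lies in 419.2–358.9 Ma, so Devonian.
D: 2485 Ma lies in 2500–2300 Ma, so Siderian.
Oldest = 2485 Ma, youngest = 150 Ma → span 2335 Myr.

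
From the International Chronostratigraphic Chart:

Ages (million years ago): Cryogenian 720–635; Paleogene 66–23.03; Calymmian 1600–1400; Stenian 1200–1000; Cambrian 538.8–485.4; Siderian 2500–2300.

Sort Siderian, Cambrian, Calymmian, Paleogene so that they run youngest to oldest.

Paleogene, then Cambrian, then Calymmian, then Siderian

The oldest of these is Siderian (starts 2500 Ma) and the youngest is Paleogene (ends 23.03 Ma).
In between, by decreasing start age: Calymmian (1600), Cambrian (538.8).
Listing youngest first means reversing that sequence.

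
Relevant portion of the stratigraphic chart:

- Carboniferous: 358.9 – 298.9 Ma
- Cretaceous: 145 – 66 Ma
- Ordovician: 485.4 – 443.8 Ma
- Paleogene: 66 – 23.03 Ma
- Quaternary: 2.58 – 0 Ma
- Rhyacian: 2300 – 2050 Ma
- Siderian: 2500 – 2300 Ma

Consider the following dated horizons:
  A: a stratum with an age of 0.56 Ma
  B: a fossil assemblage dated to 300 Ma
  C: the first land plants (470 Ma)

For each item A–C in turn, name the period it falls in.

A — Quaternary; B — Carboniferous; C — Ordovician

Match each age against the start–end ranges in the excerpt: A = 0.56 Ma → Quaternary (2.58–0); B = 300 Ma → Carboniferous (358.9–298.9); C = 470 Ma → Ordovician (485.4–443.8).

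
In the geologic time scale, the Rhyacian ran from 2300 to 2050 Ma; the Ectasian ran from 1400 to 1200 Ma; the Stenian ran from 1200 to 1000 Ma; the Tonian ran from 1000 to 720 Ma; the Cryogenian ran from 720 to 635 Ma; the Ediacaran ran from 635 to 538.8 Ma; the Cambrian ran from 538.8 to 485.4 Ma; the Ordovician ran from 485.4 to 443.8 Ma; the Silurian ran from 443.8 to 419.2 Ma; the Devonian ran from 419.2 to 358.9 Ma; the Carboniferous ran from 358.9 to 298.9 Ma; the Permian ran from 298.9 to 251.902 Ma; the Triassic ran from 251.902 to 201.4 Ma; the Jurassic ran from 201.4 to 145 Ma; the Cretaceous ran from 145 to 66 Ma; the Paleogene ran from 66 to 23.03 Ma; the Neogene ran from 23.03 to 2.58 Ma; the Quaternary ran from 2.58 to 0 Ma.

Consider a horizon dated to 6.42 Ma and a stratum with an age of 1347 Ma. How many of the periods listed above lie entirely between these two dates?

14

The older date is 1347 Ma and the younger is 6.42 Ma.
Periods with start < 1347 and end > 6.42 Ma: Stenian (1200–1000), Tonian (1000–720), Cryogenian (720–635), Ediacaran (635–538.8), Cambrian (538.8–485.4), Ordovician (485.4–443.8), Silurian (443.8–419.2), Devonian (419.2–358.9), Carboniferous (358.9–298.9), Permian (298.9–251.902), Triassic (251.902–201.4), Jurassic (201.4–145), Cretaceous (145–66), Paleogene (66–23.03).
That is 14 complete periods.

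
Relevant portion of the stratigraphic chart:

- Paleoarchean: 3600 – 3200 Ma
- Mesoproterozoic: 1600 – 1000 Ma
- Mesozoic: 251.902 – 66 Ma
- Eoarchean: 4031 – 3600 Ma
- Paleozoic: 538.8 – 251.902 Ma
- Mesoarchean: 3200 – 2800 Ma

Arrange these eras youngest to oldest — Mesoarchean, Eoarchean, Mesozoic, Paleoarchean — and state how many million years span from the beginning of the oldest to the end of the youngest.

From the excerpt: Mesoarchean 3200–2800; Eoarchean 4031–3600; Mesozoic 251.902–66; Paleoarchean 3600–3200 (Ma).
Larger Ma is earlier, so the oldest is Eoarchean and the youngest is Mesozoic; youngest to oldest: Mesozoic, Mesoarchean, Paleoarchean, Eoarchean.
Oldest start 4031 minus youngest end 66 gives 3965 Myr overall.

Mesozoic, Mesoarchean, Paleoarchean, Eoarchean; total span 3965 Myr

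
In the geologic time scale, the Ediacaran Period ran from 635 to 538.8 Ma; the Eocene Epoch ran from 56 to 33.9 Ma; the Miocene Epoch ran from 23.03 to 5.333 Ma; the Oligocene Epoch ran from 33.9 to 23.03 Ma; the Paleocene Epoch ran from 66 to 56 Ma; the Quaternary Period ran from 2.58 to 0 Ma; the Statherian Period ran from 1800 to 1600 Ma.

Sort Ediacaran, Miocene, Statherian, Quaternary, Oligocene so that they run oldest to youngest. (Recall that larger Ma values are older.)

Statherian, then Ediacaran, then Oligocene, then Miocene, then Quaternary

The oldest of these is Statherian (starts 1800 Ma) and the youngest is Quaternary (ends 0 Ma).
In between, by decreasing start age: Ediacaran (635), Oligocene (33.9), Miocene (23.03).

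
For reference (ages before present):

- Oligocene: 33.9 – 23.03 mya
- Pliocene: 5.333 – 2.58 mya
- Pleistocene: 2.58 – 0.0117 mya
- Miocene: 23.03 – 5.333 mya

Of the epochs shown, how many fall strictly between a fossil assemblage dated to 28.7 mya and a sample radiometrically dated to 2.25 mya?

28.7 Ma sits inside the Oligocene (33.9–23.03) and 2.25 Ma inside the Pleistocene (2.58–0.0117); neither of those is wholly between the two dates.
The listed epochs lying completely between them are Miocene, Pliocene — 2 in all.

2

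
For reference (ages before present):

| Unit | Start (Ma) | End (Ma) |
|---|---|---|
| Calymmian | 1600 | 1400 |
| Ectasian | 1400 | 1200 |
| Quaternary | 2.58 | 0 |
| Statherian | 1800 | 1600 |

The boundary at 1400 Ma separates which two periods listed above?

The Calymmian ends at 1400 Ma and the Ectasian begins at 1400 Ma, so they share that boundary.

Calymmian and Ectasian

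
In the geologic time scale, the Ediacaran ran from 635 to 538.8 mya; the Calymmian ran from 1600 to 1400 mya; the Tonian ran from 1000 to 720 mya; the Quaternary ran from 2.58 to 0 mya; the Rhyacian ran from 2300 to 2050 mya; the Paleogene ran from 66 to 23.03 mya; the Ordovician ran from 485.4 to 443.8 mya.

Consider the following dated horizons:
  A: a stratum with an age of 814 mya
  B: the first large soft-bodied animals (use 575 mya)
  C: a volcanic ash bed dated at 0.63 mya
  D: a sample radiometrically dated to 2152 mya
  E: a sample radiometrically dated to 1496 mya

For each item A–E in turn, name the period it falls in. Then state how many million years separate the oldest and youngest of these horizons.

A: 814 Ma lies in 1000–720 Ma, so Tonian.
B: 575 Ma lies in 635–538.8 Ma, so Ediacaran.
C: 0.63 Ma lies in 2.58–0 Ma, so Quaternary.
D: 2152 Ma lies in 2300–2050 Ma, so Rhyacian.
E: 1496 Ma lies in 1600–1400 Ma, so Calymmian.
Oldest = 2152 Ma, youngest = 0.63 Ma → span 2151.37 Myr.

A — Tonian; B — Ediacaran; C — Quaternary; D — Rhyacian; E — Calymmian; span 2151.37 million years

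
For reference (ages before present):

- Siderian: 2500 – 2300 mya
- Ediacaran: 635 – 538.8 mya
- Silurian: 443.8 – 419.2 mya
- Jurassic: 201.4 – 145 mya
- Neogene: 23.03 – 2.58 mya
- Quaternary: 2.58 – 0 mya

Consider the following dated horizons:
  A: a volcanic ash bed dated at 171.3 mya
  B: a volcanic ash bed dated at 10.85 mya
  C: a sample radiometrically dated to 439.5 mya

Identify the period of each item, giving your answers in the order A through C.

A: 171.3 Ma lies in 201.4–145 Ma, so Jurassic.
B: 10.85 Ma lies in 23.03–2.58 Ma, so Neogene.
C: 439.5 Ma lies in 443.8–419.2 Ma, so Silurian.

A — Jurassic; B — Neogene; C — Silurian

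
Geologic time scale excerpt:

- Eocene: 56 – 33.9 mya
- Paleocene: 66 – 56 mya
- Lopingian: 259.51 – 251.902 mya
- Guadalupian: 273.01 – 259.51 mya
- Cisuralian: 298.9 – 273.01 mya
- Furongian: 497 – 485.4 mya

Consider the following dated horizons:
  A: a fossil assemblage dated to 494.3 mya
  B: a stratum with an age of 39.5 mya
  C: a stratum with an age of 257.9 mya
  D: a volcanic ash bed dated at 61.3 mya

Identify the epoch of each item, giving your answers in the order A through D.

A — Furongian; B — Eocene; C — Lopingian; D — Paleocene

A: 494.3 Ma lies in 497–485.4 Ma, so Furongian.
B: 39.5 Ma lies in 56–33.9 Ma, so Eocene.
C: 257.9 Ma lies in 259.51–251.902 Ma, so Lopingian.
D: 61.3 Ma lies in 66–56 Ma, so Paleocene.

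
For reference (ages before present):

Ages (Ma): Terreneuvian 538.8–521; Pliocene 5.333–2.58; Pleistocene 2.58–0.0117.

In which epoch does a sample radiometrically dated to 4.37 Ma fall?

4.37 Ma lies between 5.333 and 2.58 Ma, so it falls in the Pliocene.

Pliocene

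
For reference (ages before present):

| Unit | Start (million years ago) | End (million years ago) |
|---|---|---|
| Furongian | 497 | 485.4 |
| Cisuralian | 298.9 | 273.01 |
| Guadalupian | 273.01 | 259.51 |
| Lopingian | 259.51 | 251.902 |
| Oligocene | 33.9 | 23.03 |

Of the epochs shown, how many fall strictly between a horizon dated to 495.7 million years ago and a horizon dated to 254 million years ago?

The older date is 495.7 Ma and the younger is 254 Ma.
Epochs with start < 495.7 and end > 254 Ma: Cisuralian (298.9–273.01), Guadalupian (273.01–259.51).
That is 2 complete epochs.

2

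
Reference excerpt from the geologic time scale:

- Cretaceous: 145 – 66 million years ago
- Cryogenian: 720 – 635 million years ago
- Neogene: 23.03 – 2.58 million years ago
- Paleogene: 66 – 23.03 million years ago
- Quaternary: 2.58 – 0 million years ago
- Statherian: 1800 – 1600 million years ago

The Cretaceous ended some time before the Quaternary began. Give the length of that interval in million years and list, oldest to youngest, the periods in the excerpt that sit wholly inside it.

End of Cretaceous = 66 Ma; start of Quaternary = 2.58 Ma.
Gap = 66 − 2.58 = 63.42 Myr.
Periods wholly inside 66–2.58 Ma: Paleogene (66–23.03), Neogene (23.03–2.58).

63.42 million years; Paleogene, Neogene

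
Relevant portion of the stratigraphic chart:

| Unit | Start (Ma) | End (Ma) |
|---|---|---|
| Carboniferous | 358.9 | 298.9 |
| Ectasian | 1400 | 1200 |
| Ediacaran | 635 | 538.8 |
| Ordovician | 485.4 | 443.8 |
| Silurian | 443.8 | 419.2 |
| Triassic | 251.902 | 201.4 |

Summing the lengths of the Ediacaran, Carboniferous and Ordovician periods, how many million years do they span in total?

197.8 million years

Duration is start − end for each: (635 − 538.8) + (358.9 − 298.9) + (485.4 − 443.8).
That is 96.2 + 60 + 41.6, which totals 197.8 million years.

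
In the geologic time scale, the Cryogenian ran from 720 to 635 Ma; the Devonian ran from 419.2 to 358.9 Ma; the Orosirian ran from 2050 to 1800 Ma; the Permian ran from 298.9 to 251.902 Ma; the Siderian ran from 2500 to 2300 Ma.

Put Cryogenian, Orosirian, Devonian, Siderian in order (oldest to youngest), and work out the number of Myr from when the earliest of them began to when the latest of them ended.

Siderian, Orosirian, Cryogenian, Devonian; total span 2141.1 Myr

From the excerpt: Cryogenian 720–635; Orosirian 2050–1800; Devonian 419.2–358.9; Siderian 2500–2300 (Ma).
Larger Ma is earlier, so the oldest is Siderian and the youngest is Devonian; oldest to youngest: Siderian, Orosirian, Cryogenian, Devonian.
Oldest start 2500 minus youngest end 358.9 gives 2141.1 Myr overall.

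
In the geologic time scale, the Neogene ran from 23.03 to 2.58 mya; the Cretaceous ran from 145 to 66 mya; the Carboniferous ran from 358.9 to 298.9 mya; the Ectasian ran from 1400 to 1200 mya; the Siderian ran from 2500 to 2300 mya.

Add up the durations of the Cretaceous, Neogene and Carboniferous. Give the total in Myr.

Duration is start − end for each: (145 − 66) + (23.03 − 2.58) + (358.9 − 298.9).
That is 79 + 20.45 + 60, which totals 159.45 million years.

159.45 million years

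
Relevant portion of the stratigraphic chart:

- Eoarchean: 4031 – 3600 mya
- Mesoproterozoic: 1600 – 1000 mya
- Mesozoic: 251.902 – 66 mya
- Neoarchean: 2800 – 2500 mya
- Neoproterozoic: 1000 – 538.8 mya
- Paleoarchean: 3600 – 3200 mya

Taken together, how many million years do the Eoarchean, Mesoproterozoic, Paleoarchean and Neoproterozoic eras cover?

Duration is start − end for each: (4031 − 3600) + (1600 − 1000) + (3600 − 3200) + (1000 − 538.8).
That is 431 + 600 + 400 + 461.2, which totals 1892.2 million years.

1892.2 million years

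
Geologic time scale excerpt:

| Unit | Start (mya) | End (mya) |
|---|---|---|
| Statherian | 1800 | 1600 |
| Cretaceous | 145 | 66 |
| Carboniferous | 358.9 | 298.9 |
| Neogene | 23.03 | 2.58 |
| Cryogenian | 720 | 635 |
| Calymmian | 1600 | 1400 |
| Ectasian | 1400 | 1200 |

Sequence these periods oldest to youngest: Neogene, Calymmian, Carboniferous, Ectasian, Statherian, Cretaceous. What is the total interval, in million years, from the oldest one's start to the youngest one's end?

Statherian → Calymmian → Ectasian → Carboniferous → Cretaceous → Neogene; total span 1797.42 Myr

From the excerpt: Neogene 23.03–2.58; Calymmian 1600–1400; Carboniferous 358.9–298.9; Ectasian 1400–1200; Statherian 1800–1600; Cretaceous 145–66 (Ma).
Larger Ma is earlier, so the oldest is Statherian and the youngest is Neogene; oldest to youngest: Statherian, Calymmian, Ectasian, Carboniferous, Cretaceous, Neogene.
Oldest start 1800 minus youngest end 2.58 gives 1797.42 Myr overall.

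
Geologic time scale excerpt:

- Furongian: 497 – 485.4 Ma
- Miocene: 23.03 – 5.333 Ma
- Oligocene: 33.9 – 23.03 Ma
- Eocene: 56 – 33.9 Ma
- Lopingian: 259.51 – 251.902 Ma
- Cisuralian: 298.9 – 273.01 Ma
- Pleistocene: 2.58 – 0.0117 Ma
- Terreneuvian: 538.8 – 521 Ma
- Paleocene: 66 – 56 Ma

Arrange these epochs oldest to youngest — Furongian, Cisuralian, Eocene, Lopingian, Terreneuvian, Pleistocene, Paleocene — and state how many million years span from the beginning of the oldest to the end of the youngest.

Terreneuvian → Furongian → Cisuralian → Lopingian → Paleocene → Eocene → Pleistocene; total span 538.7883 Myr

From the excerpt: Furongian 497–485.4; Cisuralian 298.9–273.01; Eocene 56–33.9; Lopingian 259.51–251.902; Terreneuvian 538.8–521; Pleistocene 2.58–0.0117; Paleocene 66–56 (Ma).
Larger Ma is earlier, so the oldest is Terreneuvian and the youngest is Pleistocene; oldest to youngest: Terreneuvian, Furongian, Cisuralian, Lopingian, Paleocene, Eocene, Pleistocene.
Oldest start 538.8 minus youngest end 0.0117 gives 538.7883 Myr overall.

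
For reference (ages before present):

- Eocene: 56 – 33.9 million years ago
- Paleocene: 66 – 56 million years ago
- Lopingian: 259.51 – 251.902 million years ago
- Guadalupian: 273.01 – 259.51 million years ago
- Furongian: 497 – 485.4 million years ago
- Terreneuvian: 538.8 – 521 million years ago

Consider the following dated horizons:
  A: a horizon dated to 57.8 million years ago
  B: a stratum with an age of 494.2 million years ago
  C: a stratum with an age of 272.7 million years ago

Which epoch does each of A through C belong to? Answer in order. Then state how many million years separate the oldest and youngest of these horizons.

A — Paleocene; B — Furongian; C — Guadalupian; span 436.4 million years

A: 57.8 Ma lies in 66–56 Ma, so Paleocene.
B: 494.2 Ma lies in 497–485.4 Ma, so Furongian.
C: 272.7 Ma lies in 273.01–259.51 Ma, so Guadalupian.
Oldest = 494.2 Ma, youngest = 57.8 Ma → span 436.4 Myr.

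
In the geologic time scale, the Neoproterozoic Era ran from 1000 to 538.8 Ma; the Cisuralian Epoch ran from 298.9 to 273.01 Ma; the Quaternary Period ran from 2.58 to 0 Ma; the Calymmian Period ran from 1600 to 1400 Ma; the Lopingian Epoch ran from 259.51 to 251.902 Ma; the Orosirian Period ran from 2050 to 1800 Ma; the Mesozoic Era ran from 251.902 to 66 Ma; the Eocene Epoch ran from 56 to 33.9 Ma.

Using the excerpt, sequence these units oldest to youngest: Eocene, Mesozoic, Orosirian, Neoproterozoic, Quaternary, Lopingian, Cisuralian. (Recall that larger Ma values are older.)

Orosirian, then Neoproterozoic, then Cisuralian, then Lopingian, then Mesozoic, then Eocene, then Quaternary

Read off each span (Ma): Eocene 56–33.9; Mesozoic 251.902–66; Orosirian 2050–1800; Neoproterozoic 1000–538.8; Quaternary 2.58–0; Lopingian 259.51–251.902; Cisuralian 298.9–273.01.
Larger Ma is older, so oldest→youngest is Orosirian, Neoproterozoic, Cisuralian, Lopingian, Mesozoic, Eocene, Quaternary.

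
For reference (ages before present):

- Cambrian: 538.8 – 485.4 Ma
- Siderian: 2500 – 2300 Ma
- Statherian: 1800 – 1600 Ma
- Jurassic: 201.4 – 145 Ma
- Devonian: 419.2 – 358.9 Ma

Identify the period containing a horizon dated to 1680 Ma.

Statherian

1680 Ma lies between 1800 and 1600 Ma, so it falls in the Statherian.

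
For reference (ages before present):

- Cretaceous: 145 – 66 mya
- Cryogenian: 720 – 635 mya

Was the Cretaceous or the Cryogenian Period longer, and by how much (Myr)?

Cretaceous: 145 − 66 = 79 Myr.
Cryogenian: 720 − 635 = 85 Myr.
Difference: 85 − 79 = 6 Myr, so the Cryogenian was longer.

Cryogenian, by 6 million years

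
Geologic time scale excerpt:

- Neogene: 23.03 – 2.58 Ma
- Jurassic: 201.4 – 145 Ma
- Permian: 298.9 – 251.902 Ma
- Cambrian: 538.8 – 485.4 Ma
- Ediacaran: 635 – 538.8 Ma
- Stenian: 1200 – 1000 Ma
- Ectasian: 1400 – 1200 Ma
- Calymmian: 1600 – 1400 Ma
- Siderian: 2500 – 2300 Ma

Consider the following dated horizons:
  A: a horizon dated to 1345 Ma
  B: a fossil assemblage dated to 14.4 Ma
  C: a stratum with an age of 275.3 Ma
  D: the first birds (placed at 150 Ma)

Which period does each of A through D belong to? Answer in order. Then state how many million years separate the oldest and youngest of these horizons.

Match each age against the start–end ranges in the excerpt: A = 1345 Ma → Ectasian (1400–1200); B = 14.4 Ma → Neogene (23.03–2.58); C = 275.3 Ma → Permian (298.9–251.902); D = 150 Ma → Jurassic (201.4–145).
The largest age is 1345 Ma and the smallest is 14.4 Ma; their difference is 1330.6 Myr.

A — Ectasian; B — Neogene; C — Permian; D — Jurassic; span 1330.6 million years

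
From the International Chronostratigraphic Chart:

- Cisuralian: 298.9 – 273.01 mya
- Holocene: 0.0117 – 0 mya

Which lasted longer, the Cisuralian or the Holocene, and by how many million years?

Cisuralian, by 25.8783 million years

Cisuralian: 298.9 − 273.01 = 25.89 Myr.
Holocene: 0.0117 − 0 = 0.0117 Myr.
Difference: 25.89 − 0.0117 = 25.8783 Myr, so the Cisuralian was longer.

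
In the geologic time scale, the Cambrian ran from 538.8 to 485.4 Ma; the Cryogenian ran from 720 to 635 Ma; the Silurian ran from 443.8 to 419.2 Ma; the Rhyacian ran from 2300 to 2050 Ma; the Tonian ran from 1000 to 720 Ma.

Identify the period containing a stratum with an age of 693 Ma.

693 Ma lies between 720 and 635 Ma, so it falls in the Cryogenian.

Cryogenian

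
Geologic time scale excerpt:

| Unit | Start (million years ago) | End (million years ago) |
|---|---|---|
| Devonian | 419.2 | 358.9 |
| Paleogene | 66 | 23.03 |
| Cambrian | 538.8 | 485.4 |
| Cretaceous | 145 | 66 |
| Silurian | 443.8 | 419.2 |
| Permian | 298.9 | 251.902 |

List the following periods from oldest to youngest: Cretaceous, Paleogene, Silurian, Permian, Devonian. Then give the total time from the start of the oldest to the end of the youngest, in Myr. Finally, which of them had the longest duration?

Silurian → Devonian → Permian → Cretaceous → Paleogene; total span 420.77 Myr; longest is Cretaceous

Start ages (Ma): Silurian 443.8, Devonian 419.2, Permian 298.9, Cretaceous 145, Paleogene 66.
Ordered oldest to youngest: Silurian, Devonian, Permian, Cretaceous, Paleogene.
Span = 443.8 − 23.03 = 420.77 Myr.
Durations: Permian 46.998, Silurian 24.6, Cretaceous 79, Devonian 60.3, Paleogene 42.97 → longest is Cretaceous (79 Myr).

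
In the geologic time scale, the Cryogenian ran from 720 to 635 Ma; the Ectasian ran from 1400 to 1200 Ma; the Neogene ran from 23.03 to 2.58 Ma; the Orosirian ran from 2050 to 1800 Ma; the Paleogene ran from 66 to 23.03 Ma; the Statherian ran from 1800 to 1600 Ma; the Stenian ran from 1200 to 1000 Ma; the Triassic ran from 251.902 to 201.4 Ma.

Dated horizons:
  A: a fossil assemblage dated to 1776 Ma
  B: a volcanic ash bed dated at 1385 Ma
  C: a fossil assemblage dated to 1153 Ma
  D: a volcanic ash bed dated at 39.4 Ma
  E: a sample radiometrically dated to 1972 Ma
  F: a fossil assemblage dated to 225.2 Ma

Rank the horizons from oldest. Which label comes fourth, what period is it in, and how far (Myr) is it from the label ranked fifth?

Larger Ma means older, so oldest first: E 1972 > A 1776 > B 1385 > C 1153 > F 225.2 > D 39.4.
Counting 4 along gives C (1153 Ma); the excerpt puts that inside the Stenian, 1200–1000 Ma.
Next in line is F (225.2 Ma), and 1153 − 225.2 = 927.8 Myr.

C, in the Stenian; 927.8 million years to F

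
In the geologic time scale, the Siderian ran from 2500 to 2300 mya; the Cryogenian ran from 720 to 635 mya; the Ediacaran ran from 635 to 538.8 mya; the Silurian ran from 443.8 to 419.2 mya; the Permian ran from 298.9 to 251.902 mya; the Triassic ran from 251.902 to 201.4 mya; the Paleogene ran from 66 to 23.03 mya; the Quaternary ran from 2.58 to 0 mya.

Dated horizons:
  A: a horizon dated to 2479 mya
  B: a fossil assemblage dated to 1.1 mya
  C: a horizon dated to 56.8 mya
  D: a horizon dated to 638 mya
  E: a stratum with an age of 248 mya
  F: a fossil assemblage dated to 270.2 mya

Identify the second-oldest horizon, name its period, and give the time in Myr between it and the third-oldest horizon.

Sorted oldest-first by Ma: A (2479), D (638), F (270.2), E (248), C (56.8), B (1.1).
The second oldest is D at 638 Ma, which lies in 720–635 Ma: the Cryogenian.
The third oldest is F at 270.2 Ma; separation = |638 − 270.2| = 367.8 Myr.

D, in the Cryogenian; 367.8 million years to F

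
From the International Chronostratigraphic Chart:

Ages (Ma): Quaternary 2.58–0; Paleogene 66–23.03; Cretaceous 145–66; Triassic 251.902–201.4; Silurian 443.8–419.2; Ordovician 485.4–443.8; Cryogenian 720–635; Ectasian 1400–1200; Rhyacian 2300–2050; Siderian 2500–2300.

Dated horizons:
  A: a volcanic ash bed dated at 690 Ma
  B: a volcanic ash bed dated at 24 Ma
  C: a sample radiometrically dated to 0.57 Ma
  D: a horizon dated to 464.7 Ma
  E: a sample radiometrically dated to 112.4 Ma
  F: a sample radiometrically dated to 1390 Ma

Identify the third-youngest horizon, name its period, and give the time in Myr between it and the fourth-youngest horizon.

E, in the Cretaceous; 352.3 million years to D

Sorted youngest-first by Ma: C (0.57), B (24), E (112.4), D (464.7), A (690), F (1390).
The third youngest is E at 112.4 Ma, which lies in 145–66 Ma: the Cretaceous.
The fourth youngest is D at 464.7 Ma; separation = |112.4 − 464.7| = 352.3 Myr.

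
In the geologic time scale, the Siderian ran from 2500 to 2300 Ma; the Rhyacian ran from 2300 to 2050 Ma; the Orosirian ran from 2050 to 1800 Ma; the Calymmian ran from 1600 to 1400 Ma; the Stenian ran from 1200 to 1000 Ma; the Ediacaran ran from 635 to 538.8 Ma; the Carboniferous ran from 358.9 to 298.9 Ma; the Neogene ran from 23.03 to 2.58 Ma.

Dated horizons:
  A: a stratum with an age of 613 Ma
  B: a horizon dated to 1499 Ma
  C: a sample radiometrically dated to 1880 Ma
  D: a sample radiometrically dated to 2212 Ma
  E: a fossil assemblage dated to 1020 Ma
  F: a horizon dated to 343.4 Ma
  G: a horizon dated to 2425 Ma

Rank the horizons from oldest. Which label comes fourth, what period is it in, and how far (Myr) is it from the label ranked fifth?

Sorted oldest-first by Ma: G (2425), D (2212), C (1880), B (1499), E (1020), A (613), F (343.4).
The fourth oldest is B at 1499 Ma, which lies in 1600–1400 Ma: the Calymmian.
The fifth oldest is E at 1020 Ma; separation = |1499 − 1020| = 479 Myr.

B, in the Calymmian; 479 million years to E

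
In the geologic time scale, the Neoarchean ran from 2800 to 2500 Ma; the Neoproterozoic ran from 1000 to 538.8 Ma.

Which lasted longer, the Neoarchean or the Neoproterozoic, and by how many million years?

Neoproterozoic, by 161.2 million years

Neoarchean: 2800 − 2500 = 300 Myr.
Neoproterozoic: 1000 − 538.8 = 461.2 Myr.
Difference: 461.2 − 300 = 161.2 Myr, so the Neoproterozoic was longer.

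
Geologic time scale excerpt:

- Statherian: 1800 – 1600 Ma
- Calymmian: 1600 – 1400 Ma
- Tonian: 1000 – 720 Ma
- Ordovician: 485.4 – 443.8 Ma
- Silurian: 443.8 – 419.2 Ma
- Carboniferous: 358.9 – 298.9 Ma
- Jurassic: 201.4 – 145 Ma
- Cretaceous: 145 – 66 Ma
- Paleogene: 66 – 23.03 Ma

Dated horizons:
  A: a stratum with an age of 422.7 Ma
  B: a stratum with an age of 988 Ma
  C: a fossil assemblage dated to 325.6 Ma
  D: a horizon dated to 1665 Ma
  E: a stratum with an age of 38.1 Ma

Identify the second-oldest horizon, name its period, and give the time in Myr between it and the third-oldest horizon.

B, in the Tonian; 565.3 million years to A

Sorted oldest-first by Ma: D (1665), B (988), A (422.7), C (325.6), E (38.1).
The second oldest is B at 988 Ma, which lies in 1000–720 Ma: the Tonian.
The third oldest is A at 422.7 Ma; separation = |988 − 422.7| = 565.3 Myr.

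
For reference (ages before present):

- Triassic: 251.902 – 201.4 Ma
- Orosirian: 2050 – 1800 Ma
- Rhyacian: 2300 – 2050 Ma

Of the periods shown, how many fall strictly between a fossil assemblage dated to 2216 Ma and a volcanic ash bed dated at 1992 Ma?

0

The older date is 2216 Ma and the younger is 1992 Ma.
No period both begins after 2216 Ma and ends before 1992 Ma, so the count is 0.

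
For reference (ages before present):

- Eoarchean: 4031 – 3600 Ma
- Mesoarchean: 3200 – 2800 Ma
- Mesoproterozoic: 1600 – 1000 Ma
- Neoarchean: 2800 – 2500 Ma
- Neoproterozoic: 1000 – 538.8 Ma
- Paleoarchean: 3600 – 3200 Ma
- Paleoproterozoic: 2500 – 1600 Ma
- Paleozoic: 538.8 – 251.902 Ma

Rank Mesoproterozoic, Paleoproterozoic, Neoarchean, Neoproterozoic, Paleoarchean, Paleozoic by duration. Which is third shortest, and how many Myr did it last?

Durations: Mesoproterozoic 600; Paleoproterozoic 900; Neoarchean 300; Neoproterozoic 461.2; Paleoarchean 400; Paleozoic 286.898 Myr.
Sorted shortest-first: Paleozoic (286.898), Neoarchean (300), Paleoarchean (400), Neoproterozoic (461.2), Mesoproterozoic (600), Paleoproterozoic (900).
The third shortest is Paleoarchean at 400 Myr.

Paleoarchean, 400 million years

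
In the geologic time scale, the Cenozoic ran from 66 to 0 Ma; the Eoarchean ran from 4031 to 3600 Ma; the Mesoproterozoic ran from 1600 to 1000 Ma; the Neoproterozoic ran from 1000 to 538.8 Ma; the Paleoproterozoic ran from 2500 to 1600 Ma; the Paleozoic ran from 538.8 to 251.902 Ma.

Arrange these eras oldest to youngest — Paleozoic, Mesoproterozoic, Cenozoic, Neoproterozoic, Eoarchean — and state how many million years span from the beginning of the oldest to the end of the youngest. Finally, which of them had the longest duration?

Eoarchean, Mesoproterozoic, Neoproterozoic, Paleozoic, Cenozoic; total span 4031 Myr; longest is Mesoproterozoic

Start ages (Ma): Eoarchean 4031, Mesoproterozoic 1600, Neoproterozoic 1000, Paleozoic 538.8, Cenozoic 66.
Ordered oldest to youngest: Eoarchean, Mesoproterozoic, Neoproterozoic, Paleozoic, Cenozoic.
Span = 4031 − 0 = 4031 Myr.
Durations: Paleozoic 286.898, Cenozoic 66, Eoarchean 431, Neoproterozoic 461.2, Mesoproterozoic 600 → longest is Mesoproterozoic (600 Myr).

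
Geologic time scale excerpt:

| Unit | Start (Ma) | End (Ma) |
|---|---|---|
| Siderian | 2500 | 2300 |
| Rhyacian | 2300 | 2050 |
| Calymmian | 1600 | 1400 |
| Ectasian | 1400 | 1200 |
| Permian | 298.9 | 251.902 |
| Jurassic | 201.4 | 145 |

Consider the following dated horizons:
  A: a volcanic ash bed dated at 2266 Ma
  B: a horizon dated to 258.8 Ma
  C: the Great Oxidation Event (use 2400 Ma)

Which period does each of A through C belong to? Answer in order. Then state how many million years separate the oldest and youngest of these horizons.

A — Rhyacian; B — Permian; C — Siderian; span 2141.2 million years

A: 2266 Ma lies in 2300–2050 Ma, so Rhyacian.
B: 258.8 Ma lies in 298.9–251.902 Ma, so Permian.
C: 2400 Ma lies in 2500–2300 Ma, so Siderian.
Oldest = 2400 Ma, youngest = 258.8 Ma → span 2141.2 Myr.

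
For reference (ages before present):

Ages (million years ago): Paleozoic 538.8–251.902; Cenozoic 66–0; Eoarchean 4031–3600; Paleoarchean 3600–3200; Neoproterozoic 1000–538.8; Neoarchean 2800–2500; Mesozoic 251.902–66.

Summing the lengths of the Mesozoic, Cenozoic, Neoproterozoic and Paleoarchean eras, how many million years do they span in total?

1113.102 million years

Duration is start − end for each: (251.902 − 66) + (66 − 0) + (1000 − 538.8) + (3600 − 3200).
That is 185.902 + 66 + 461.2 + 400, which totals 1113.102 million years.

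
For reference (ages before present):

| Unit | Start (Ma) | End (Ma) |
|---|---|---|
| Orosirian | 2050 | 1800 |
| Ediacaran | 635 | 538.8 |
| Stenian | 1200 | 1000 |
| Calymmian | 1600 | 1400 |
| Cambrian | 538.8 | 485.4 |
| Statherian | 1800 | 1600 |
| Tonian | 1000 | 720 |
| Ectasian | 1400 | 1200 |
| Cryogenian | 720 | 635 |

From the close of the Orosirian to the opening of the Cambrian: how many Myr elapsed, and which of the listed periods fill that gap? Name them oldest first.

1261.2 million years; Statherian, Calymmian, Ectasian, Stenian, Tonian, Cryogenian, Ediacaran

End of Orosirian = 1800 Ma; start of Cambrian = 538.8 Ma.
Gap = 1800 − 538.8 = 1261.2 Myr.
Periods wholly inside 1800–538.8 Ma: Statherian (1800–1600), Calymmian (1600–1400), Ectasian (1400–1200), Stenian (1200–1000), Tonian (1000–720), Cryogenian (720–635), Ediacaran (635–538.8).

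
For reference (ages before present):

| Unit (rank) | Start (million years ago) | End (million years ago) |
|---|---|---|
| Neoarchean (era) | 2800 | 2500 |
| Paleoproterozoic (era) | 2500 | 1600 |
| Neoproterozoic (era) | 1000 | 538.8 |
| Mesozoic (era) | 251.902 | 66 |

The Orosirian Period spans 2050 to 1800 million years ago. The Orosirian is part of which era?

Paleoproterozoic

The Orosirian (2050–1800 Ma) lies entirely within 2500–1600 Ma, the Paleoproterozoic Era.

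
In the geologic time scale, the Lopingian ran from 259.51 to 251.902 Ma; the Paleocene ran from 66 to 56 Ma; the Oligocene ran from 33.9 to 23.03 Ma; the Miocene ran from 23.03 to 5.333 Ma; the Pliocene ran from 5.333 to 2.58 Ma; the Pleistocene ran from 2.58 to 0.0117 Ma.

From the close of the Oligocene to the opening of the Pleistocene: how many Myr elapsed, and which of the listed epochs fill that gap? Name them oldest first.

End of Oligocene = 23.03 Ma; start of Pleistocene = 2.58 Ma.
Gap = 23.03 − 2.58 = 20.45 Myr.
Epochs wholly inside 23.03–2.58 Ma: Miocene (23.03–5.333), Pliocene (5.333–2.58).

20.45 million years; Miocene, Pliocene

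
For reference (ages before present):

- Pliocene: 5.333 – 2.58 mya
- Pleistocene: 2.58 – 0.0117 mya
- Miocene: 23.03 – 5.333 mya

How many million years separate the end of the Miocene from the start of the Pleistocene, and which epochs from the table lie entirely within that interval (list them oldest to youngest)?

2.753 million years; Pliocene

End of Miocene = 5.333 Ma; start of Pleistocene = 2.58 Ma.
Gap = 5.333 − 2.58 = 2.753 Myr.
Epochs wholly inside 5.333–2.58 Ma: Pliocene (5.333–2.58).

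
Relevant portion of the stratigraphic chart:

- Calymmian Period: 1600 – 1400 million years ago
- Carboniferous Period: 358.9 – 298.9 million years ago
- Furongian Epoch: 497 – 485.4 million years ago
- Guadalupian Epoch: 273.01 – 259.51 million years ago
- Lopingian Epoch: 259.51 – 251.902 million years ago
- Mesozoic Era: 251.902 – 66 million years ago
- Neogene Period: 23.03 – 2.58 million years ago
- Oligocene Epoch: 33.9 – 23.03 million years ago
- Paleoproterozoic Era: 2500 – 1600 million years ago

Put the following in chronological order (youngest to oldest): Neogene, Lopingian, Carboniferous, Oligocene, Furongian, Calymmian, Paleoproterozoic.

Read off each span (Ma): Neogene 23.03–2.58; Lopingian 259.51–251.902; Carboniferous 358.9–298.9; Oligocene 33.9–23.03; Furongian 497–485.4; Calymmian 1600–1400; Paleoproterozoic 2500–1600.
Larger Ma is older, so oldest→youngest is Paleoproterozoic, Calymmian, Furongian, Carboniferous, Lopingian, Oligocene, Neogene; reverse it for youngest→oldest.

Neogene, Oligocene, Lopingian, Carboniferous, Furongian, Calymmian, Paleoproterozoic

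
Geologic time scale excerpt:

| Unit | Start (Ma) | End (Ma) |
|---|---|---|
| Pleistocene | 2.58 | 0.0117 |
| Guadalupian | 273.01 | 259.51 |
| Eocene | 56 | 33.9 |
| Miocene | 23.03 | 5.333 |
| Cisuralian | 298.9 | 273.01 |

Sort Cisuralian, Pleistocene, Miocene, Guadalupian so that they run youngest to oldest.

Pleistocene, Miocene, Guadalupian, Cisuralian

The oldest of these is Cisuralian (starts 298.9 Ma) and the youngest is Pleistocene (ends 0.0117 Ma).
In between, by decreasing start age: Guadalupian (273.01), Miocene (23.03).
Listing youngest first means reversing that sequence.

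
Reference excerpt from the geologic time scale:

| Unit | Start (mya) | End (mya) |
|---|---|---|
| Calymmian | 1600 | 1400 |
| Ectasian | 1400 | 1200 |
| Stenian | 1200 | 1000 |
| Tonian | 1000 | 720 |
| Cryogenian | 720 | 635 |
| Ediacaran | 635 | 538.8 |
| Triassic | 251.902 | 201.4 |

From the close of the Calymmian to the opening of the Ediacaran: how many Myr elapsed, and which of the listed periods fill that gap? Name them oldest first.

The Calymmian closes at 1400 Ma and the Ediacaran opens at 635 Ma, so the interval is 1400 − 635 = 765 Myr.
A period fits inside if it starts at or after 1400 Ma and ends at or before 635 Ma; oldest first that gives Ectasian, Stenian, Tonian, Cryogenian.

765 million years; Ectasian, Stenian, Tonian, Cryogenian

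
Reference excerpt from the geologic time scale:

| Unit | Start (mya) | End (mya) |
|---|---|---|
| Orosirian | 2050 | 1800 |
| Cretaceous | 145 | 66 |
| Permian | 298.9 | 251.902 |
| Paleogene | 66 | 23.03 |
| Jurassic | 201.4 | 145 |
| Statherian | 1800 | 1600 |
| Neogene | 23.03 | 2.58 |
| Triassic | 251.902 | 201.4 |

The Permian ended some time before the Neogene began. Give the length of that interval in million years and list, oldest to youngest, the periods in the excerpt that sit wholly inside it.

The Permian closes at 251.902 Ma and the Neogene opens at 23.03 Ma, so the interval is 251.902 − 23.03 = 228.872 Myr.
A period fits inside if it starts at or after 251.902 Ma and ends at or before 23.03 Ma; oldest first that gives Triassic, Jurassic, Cretaceous, Paleogene.

228.872 million years; Triassic, Jurassic, Cretaceous, Paleogene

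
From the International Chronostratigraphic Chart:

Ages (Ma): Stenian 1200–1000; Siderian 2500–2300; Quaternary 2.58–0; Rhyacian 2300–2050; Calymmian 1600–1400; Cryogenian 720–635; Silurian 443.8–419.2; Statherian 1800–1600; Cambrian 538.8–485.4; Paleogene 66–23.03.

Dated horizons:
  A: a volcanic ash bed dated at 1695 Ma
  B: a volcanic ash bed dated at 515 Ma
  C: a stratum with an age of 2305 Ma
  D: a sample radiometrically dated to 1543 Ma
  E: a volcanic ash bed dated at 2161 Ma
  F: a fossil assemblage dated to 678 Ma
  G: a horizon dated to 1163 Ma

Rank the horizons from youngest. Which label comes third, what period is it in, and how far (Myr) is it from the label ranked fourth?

G, in the Stenian; 380 million years to D

Sorted youngest-first by Ma: B (515), F (678), G (1163), D (1543), A (1695), E (2161), C (2305).
The third youngest is G at 1163 Ma, which lies in 1200–1000 Ma: the Stenian.
The fourth youngest is D at 1543 Ma; separation = |1163 − 1543| = 380 Myr.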